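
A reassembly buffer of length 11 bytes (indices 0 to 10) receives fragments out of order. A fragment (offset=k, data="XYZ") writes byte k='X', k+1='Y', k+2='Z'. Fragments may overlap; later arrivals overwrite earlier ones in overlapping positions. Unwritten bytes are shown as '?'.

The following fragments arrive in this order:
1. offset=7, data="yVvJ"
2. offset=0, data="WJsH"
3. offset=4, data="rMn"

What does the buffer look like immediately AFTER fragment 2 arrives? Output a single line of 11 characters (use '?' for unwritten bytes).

Answer: WJsH???yVvJ

Derivation:
Fragment 1: offset=7 data="yVvJ" -> buffer=???????yVvJ
Fragment 2: offset=0 data="WJsH" -> buffer=WJsH???yVvJ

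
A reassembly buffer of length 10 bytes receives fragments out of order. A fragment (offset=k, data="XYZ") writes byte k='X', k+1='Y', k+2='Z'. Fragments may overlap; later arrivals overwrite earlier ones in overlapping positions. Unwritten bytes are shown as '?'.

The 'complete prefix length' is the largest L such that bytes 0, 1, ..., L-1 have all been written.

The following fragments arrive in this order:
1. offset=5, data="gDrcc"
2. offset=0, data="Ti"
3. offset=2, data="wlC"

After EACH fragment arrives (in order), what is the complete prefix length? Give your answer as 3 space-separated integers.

Fragment 1: offset=5 data="gDrcc" -> buffer=?????gDrcc -> prefix_len=0
Fragment 2: offset=0 data="Ti" -> buffer=Ti???gDrcc -> prefix_len=2
Fragment 3: offset=2 data="wlC" -> buffer=TiwlCgDrcc -> prefix_len=10

Answer: 0 2 10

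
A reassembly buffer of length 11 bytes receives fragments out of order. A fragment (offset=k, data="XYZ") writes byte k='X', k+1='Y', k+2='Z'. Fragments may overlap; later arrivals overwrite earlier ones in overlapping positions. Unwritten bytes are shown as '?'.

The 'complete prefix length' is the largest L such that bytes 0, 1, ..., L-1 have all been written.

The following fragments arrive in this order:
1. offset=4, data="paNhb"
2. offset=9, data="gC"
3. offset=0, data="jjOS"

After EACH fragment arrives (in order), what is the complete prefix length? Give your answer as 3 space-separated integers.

Fragment 1: offset=4 data="paNhb" -> buffer=????paNhb?? -> prefix_len=0
Fragment 2: offset=9 data="gC" -> buffer=????paNhbgC -> prefix_len=0
Fragment 3: offset=0 data="jjOS" -> buffer=jjOSpaNhbgC -> prefix_len=11

Answer: 0 0 11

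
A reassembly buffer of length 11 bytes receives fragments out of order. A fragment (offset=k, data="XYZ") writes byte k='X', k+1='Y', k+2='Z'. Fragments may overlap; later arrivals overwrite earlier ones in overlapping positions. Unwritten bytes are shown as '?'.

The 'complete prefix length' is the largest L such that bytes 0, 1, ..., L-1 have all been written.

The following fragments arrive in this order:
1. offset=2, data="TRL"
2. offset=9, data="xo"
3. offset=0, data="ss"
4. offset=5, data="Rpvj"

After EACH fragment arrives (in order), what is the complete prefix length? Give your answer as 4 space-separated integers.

Answer: 0 0 5 11

Derivation:
Fragment 1: offset=2 data="TRL" -> buffer=??TRL?????? -> prefix_len=0
Fragment 2: offset=9 data="xo" -> buffer=??TRL????xo -> prefix_len=0
Fragment 3: offset=0 data="ss" -> buffer=ssTRL????xo -> prefix_len=5
Fragment 4: offset=5 data="Rpvj" -> buffer=ssTRLRpvjxo -> prefix_len=11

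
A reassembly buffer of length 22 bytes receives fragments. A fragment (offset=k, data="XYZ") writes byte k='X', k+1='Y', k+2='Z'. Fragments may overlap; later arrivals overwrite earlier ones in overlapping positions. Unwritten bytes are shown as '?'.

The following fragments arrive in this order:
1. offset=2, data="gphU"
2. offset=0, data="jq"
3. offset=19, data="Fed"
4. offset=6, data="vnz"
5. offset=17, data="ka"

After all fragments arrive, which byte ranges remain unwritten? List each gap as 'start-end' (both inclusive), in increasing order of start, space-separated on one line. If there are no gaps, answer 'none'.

Fragment 1: offset=2 len=4
Fragment 2: offset=0 len=2
Fragment 3: offset=19 len=3
Fragment 4: offset=6 len=3
Fragment 5: offset=17 len=2
Gaps: 9-16

Answer: 9-16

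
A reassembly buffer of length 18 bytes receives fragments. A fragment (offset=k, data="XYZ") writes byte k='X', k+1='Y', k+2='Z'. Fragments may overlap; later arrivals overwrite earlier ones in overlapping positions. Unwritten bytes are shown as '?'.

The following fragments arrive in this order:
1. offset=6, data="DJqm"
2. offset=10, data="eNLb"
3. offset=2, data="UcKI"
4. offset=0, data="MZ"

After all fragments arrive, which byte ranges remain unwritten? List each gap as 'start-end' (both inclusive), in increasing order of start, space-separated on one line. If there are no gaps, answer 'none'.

Answer: 14-17

Derivation:
Fragment 1: offset=6 len=4
Fragment 2: offset=10 len=4
Fragment 3: offset=2 len=4
Fragment 4: offset=0 len=2
Gaps: 14-17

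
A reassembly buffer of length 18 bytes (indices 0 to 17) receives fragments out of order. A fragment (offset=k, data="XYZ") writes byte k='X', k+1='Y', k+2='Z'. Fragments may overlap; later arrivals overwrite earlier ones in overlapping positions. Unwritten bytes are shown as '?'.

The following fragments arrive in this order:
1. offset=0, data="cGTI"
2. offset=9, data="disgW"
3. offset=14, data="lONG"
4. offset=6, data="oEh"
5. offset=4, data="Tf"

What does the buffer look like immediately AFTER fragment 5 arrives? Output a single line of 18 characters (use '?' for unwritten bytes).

Answer: cGTITfoEhdisgWlONG

Derivation:
Fragment 1: offset=0 data="cGTI" -> buffer=cGTI??????????????
Fragment 2: offset=9 data="disgW" -> buffer=cGTI?????disgW????
Fragment 3: offset=14 data="lONG" -> buffer=cGTI?????disgWlONG
Fragment 4: offset=6 data="oEh" -> buffer=cGTI??oEhdisgWlONG
Fragment 5: offset=4 data="Tf" -> buffer=cGTITfoEhdisgWlONG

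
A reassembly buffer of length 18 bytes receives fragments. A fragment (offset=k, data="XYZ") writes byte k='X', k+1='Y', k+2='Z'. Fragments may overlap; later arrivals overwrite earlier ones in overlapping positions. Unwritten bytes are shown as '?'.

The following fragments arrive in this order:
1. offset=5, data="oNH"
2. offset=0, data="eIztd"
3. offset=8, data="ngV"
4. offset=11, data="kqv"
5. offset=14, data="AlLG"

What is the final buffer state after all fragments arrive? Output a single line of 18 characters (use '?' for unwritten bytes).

Fragment 1: offset=5 data="oNH" -> buffer=?????oNH??????????
Fragment 2: offset=0 data="eIztd" -> buffer=eIztdoNH??????????
Fragment 3: offset=8 data="ngV" -> buffer=eIztdoNHngV???????
Fragment 4: offset=11 data="kqv" -> buffer=eIztdoNHngVkqv????
Fragment 5: offset=14 data="AlLG" -> buffer=eIztdoNHngVkqvAlLG

Answer: eIztdoNHngVkqvAlLG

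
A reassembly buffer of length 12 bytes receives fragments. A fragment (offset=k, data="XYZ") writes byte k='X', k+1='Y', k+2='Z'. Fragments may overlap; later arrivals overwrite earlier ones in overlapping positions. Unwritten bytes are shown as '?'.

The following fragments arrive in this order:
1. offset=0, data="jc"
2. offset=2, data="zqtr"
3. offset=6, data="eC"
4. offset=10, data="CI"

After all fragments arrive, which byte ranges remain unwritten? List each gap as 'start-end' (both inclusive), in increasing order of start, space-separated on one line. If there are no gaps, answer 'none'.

Fragment 1: offset=0 len=2
Fragment 2: offset=2 len=4
Fragment 3: offset=6 len=2
Fragment 4: offset=10 len=2
Gaps: 8-9

Answer: 8-9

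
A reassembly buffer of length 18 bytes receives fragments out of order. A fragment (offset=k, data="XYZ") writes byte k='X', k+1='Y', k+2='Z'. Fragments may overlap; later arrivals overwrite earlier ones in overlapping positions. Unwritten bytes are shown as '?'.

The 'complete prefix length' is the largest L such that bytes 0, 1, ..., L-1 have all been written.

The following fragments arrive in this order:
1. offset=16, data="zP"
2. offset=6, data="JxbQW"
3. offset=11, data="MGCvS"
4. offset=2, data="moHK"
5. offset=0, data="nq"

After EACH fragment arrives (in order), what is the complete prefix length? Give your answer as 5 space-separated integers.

Fragment 1: offset=16 data="zP" -> buffer=????????????????zP -> prefix_len=0
Fragment 2: offset=6 data="JxbQW" -> buffer=??????JxbQW?????zP -> prefix_len=0
Fragment 3: offset=11 data="MGCvS" -> buffer=??????JxbQWMGCvSzP -> prefix_len=0
Fragment 4: offset=2 data="moHK" -> buffer=??moHKJxbQWMGCvSzP -> prefix_len=0
Fragment 5: offset=0 data="nq" -> buffer=nqmoHKJxbQWMGCvSzP -> prefix_len=18

Answer: 0 0 0 0 18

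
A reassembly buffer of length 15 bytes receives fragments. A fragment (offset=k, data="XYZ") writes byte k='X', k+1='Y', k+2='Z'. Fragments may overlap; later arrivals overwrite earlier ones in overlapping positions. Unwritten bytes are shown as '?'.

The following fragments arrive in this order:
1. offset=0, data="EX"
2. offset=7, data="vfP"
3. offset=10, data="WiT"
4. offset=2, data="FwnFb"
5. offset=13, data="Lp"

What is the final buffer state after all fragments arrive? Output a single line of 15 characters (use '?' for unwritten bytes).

Fragment 1: offset=0 data="EX" -> buffer=EX?????????????
Fragment 2: offset=7 data="vfP" -> buffer=EX?????vfP?????
Fragment 3: offset=10 data="WiT" -> buffer=EX?????vfPWiT??
Fragment 4: offset=2 data="FwnFb" -> buffer=EXFwnFbvfPWiT??
Fragment 5: offset=13 data="Lp" -> buffer=EXFwnFbvfPWiTLp

Answer: EXFwnFbvfPWiTLp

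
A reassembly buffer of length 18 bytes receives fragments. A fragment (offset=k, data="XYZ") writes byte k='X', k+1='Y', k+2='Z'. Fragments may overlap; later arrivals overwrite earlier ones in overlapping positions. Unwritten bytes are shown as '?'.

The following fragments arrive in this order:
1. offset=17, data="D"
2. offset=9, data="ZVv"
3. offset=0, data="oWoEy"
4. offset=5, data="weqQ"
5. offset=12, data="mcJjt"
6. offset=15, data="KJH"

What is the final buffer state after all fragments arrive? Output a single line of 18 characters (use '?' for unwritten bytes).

Answer: oWoEyweqQZVvmcJKJH

Derivation:
Fragment 1: offset=17 data="D" -> buffer=?????????????????D
Fragment 2: offset=9 data="ZVv" -> buffer=?????????ZVv?????D
Fragment 3: offset=0 data="oWoEy" -> buffer=oWoEy????ZVv?????D
Fragment 4: offset=5 data="weqQ" -> buffer=oWoEyweqQZVv?????D
Fragment 5: offset=12 data="mcJjt" -> buffer=oWoEyweqQZVvmcJjtD
Fragment 6: offset=15 data="KJH" -> buffer=oWoEyweqQZVvmcJKJH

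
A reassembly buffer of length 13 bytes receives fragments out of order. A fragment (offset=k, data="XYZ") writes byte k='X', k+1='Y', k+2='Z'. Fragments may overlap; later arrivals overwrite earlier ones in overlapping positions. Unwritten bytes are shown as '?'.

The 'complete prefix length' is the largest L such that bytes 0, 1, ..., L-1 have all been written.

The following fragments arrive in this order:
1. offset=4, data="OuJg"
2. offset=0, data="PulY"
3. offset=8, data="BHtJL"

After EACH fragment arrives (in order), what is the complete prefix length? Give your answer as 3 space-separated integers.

Answer: 0 8 13

Derivation:
Fragment 1: offset=4 data="OuJg" -> buffer=????OuJg????? -> prefix_len=0
Fragment 2: offset=0 data="PulY" -> buffer=PulYOuJg????? -> prefix_len=8
Fragment 3: offset=8 data="BHtJL" -> buffer=PulYOuJgBHtJL -> prefix_len=13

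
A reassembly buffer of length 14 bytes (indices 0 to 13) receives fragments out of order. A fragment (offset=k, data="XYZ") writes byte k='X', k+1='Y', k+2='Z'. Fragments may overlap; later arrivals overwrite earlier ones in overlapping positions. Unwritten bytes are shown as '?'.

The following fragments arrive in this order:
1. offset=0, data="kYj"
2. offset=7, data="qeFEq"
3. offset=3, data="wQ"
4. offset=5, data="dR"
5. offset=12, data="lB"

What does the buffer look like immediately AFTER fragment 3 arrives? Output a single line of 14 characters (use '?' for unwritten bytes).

Fragment 1: offset=0 data="kYj" -> buffer=kYj???????????
Fragment 2: offset=7 data="qeFEq" -> buffer=kYj????qeFEq??
Fragment 3: offset=3 data="wQ" -> buffer=kYjwQ??qeFEq??

Answer: kYjwQ??qeFEq??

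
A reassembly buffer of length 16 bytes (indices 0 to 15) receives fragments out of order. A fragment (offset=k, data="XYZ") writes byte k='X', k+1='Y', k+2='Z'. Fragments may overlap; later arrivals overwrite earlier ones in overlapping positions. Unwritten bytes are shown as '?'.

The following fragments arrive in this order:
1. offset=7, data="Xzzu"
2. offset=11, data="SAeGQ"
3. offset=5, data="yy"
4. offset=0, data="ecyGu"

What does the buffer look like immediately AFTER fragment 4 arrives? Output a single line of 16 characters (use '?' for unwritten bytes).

Answer: ecyGuyyXzzuSAeGQ

Derivation:
Fragment 1: offset=7 data="Xzzu" -> buffer=???????Xzzu?????
Fragment 2: offset=11 data="SAeGQ" -> buffer=???????XzzuSAeGQ
Fragment 3: offset=5 data="yy" -> buffer=?????yyXzzuSAeGQ
Fragment 4: offset=0 data="ecyGu" -> buffer=ecyGuyyXzzuSAeGQ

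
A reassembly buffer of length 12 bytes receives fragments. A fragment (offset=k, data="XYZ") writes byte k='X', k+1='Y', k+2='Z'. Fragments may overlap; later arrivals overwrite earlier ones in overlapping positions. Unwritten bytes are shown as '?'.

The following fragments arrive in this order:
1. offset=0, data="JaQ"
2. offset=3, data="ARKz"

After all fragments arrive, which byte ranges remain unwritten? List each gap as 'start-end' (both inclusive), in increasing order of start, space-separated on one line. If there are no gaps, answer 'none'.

Answer: 7-11

Derivation:
Fragment 1: offset=0 len=3
Fragment 2: offset=3 len=4
Gaps: 7-11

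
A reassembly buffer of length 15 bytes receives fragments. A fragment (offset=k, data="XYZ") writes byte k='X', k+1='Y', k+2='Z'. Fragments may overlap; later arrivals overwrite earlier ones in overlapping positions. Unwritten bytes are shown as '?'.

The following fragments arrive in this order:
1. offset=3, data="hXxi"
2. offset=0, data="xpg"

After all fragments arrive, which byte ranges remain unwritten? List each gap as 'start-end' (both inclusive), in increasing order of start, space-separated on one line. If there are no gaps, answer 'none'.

Answer: 7-14

Derivation:
Fragment 1: offset=3 len=4
Fragment 2: offset=0 len=3
Gaps: 7-14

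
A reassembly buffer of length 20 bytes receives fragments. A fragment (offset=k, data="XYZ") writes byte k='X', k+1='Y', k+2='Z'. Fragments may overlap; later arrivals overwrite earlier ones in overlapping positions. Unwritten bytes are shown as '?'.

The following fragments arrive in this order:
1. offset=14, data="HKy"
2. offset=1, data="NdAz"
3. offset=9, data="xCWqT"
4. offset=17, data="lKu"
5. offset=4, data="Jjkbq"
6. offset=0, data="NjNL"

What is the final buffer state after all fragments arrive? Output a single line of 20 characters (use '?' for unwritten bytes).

Fragment 1: offset=14 data="HKy" -> buffer=??????????????HKy???
Fragment 2: offset=1 data="NdAz" -> buffer=?NdAz?????????HKy???
Fragment 3: offset=9 data="xCWqT" -> buffer=?NdAz????xCWqTHKy???
Fragment 4: offset=17 data="lKu" -> buffer=?NdAz????xCWqTHKylKu
Fragment 5: offset=4 data="Jjkbq" -> buffer=?NdAJjkbqxCWqTHKylKu
Fragment 6: offset=0 data="NjNL" -> buffer=NjNLJjkbqxCWqTHKylKu

Answer: NjNLJjkbqxCWqTHKylKu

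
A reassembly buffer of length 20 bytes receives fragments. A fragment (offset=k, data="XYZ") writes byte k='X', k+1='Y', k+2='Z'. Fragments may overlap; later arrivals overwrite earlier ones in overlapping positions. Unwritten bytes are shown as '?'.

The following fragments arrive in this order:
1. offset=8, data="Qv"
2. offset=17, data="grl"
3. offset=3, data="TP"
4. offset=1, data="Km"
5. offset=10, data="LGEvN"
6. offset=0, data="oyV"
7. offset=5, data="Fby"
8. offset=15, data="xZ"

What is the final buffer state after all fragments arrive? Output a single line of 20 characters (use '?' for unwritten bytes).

Answer: oyVTPFbyQvLGEvNxZgrl

Derivation:
Fragment 1: offset=8 data="Qv" -> buffer=????????Qv??????????
Fragment 2: offset=17 data="grl" -> buffer=????????Qv???????grl
Fragment 3: offset=3 data="TP" -> buffer=???TP???Qv???????grl
Fragment 4: offset=1 data="Km" -> buffer=?KmTP???Qv???????grl
Fragment 5: offset=10 data="LGEvN" -> buffer=?KmTP???QvLGEvN??grl
Fragment 6: offset=0 data="oyV" -> buffer=oyVTP???QvLGEvN??grl
Fragment 7: offset=5 data="Fby" -> buffer=oyVTPFbyQvLGEvN??grl
Fragment 8: offset=15 data="xZ" -> buffer=oyVTPFbyQvLGEvNxZgrl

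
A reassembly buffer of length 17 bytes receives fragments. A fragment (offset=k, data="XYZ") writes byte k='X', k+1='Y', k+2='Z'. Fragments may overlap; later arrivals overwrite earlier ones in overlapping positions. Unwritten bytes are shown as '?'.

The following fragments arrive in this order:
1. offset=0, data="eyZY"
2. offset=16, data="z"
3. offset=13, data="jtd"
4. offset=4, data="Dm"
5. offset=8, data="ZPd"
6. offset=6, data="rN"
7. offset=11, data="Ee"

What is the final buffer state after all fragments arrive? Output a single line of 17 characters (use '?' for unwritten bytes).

Fragment 1: offset=0 data="eyZY" -> buffer=eyZY?????????????
Fragment 2: offset=16 data="z" -> buffer=eyZY????????????z
Fragment 3: offset=13 data="jtd" -> buffer=eyZY?????????jtdz
Fragment 4: offset=4 data="Dm" -> buffer=eyZYDm???????jtdz
Fragment 5: offset=8 data="ZPd" -> buffer=eyZYDm??ZPd??jtdz
Fragment 6: offset=6 data="rN" -> buffer=eyZYDmrNZPd??jtdz
Fragment 7: offset=11 data="Ee" -> buffer=eyZYDmrNZPdEejtdz

Answer: eyZYDmrNZPdEejtdz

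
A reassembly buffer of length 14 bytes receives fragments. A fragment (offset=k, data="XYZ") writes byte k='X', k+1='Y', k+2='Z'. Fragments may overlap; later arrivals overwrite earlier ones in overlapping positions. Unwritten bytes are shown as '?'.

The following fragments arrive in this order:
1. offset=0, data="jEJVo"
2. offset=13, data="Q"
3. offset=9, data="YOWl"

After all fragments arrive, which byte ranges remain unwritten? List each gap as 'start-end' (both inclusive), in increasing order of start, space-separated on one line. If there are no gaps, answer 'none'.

Fragment 1: offset=0 len=5
Fragment 2: offset=13 len=1
Fragment 3: offset=9 len=4
Gaps: 5-8

Answer: 5-8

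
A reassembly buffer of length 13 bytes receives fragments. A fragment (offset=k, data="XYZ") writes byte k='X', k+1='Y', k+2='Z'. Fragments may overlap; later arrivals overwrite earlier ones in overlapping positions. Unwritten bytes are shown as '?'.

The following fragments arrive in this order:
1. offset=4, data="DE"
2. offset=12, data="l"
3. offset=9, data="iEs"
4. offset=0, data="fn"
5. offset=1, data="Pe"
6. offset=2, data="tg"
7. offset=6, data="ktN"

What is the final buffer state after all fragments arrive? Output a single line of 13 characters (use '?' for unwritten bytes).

Answer: fPtgDEktNiEsl

Derivation:
Fragment 1: offset=4 data="DE" -> buffer=????DE???????
Fragment 2: offset=12 data="l" -> buffer=????DE??????l
Fragment 3: offset=9 data="iEs" -> buffer=????DE???iEsl
Fragment 4: offset=0 data="fn" -> buffer=fn??DE???iEsl
Fragment 5: offset=1 data="Pe" -> buffer=fPe?DE???iEsl
Fragment 6: offset=2 data="tg" -> buffer=fPtgDE???iEsl
Fragment 7: offset=6 data="ktN" -> buffer=fPtgDEktNiEsl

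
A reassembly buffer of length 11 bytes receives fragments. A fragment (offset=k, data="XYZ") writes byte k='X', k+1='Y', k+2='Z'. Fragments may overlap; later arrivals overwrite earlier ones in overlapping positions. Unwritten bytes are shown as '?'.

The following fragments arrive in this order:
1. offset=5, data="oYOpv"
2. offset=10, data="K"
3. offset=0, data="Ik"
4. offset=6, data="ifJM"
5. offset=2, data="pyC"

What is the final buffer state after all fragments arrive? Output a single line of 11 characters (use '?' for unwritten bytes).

Answer: IkpyCoifJMK

Derivation:
Fragment 1: offset=5 data="oYOpv" -> buffer=?????oYOpv?
Fragment 2: offset=10 data="K" -> buffer=?????oYOpvK
Fragment 3: offset=0 data="Ik" -> buffer=Ik???oYOpvK
Fragment 4: offset=6 data="ifJM" -> buffer=Ik???oifJMK
Fragment 5: offset=2 data="pyC" -> buffer=IkpyCoifJMK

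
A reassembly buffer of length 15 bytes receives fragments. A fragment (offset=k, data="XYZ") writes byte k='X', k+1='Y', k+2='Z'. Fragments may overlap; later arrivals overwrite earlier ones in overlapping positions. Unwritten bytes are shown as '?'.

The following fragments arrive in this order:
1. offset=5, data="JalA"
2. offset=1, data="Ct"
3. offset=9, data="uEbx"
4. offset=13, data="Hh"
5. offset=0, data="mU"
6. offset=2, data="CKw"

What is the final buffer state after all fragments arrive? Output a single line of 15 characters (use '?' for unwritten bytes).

Fragment 1: offset=5 data="JalA" -> buffer=?????JalA??????
Fragment 2: offset=1 data="Ct" -> buffer=?Ct??JalA??????
Fragment 3: offset=9 data="uEbx" -> buffer=?Ct??JalAuEbx??
Fragment 4: offset=13 data="Hh" -> buffer=?Ct??JalAuEbxHh
Fragment 5: offset=0 data="mU" -> buffer=mUt??JalAuEbxHh
Fragment 6: offset=2 data="CKw" -> buffer=mUCKwJalAuEbxHh

Answer: mUCKwJalAuEbxHh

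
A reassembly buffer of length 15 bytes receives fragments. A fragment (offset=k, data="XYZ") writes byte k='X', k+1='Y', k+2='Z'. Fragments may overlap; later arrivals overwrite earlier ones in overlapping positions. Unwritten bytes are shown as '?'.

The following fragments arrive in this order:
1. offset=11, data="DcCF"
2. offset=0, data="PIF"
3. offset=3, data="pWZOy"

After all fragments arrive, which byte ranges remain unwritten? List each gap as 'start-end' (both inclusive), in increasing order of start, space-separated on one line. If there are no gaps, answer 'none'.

Fragment 1: offset=11 len=4
Fragment 2: offset=0 len=3
Fragment 3: offset=3 len=5
Gaps: 8-10

Answer: 8-10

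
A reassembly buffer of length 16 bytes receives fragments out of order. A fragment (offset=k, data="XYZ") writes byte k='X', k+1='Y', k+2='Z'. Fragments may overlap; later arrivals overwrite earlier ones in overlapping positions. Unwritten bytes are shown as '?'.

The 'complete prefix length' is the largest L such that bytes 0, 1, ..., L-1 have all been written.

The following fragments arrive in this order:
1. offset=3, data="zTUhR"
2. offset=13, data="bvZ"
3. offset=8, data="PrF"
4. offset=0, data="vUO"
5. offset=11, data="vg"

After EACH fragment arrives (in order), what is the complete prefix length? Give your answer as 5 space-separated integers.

Answer: 0 0 0 11 16

Derivation:
Fragment 1: offset=3 data="zTUhR" -> buffer=???zTUhR???????? -> prefix_len=0
Fragment 2: offset=13 data="bvZ" -> buffer=???zTUhR?????bvZ -> prefix_len=0
Fragment 3: offset=8 data="PrF" -> buffer=???zTUhRPrF??bvZ -> prefix_len=0
Fragment 4: offset=0 data="vUO" -> buffer=vUOzTUhRPrF??bvZ -> prefix_len=11
Fragment 5: offset=11 data="vg" -> buffer=vUOzTUhRPrFvgbvZ -> prefix_len=16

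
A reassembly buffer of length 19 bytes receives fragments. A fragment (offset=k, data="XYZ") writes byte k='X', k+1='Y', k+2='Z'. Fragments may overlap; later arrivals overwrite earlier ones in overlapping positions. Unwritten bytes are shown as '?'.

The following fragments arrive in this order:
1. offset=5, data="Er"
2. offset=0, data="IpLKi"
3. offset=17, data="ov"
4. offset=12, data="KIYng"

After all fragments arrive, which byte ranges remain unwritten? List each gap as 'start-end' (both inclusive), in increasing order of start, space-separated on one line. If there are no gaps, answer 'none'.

Answer: 7-11

Derivation:
Fragment 1: offset=5 len=2
Fragment 2: offset=0 len=5
Fragment 3: offset=17 len=2
Fragment 4: offset=12 len=5
Gaps: 7-11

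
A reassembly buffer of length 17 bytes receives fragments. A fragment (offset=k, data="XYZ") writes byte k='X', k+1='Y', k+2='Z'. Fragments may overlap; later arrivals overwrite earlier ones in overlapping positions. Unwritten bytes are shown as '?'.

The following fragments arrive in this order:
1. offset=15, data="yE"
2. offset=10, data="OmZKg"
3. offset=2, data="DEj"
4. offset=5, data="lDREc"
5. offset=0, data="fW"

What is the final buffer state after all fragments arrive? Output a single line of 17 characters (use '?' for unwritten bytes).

Fragment 1: offset=15 data="yE" -> buffer=???????????????yE
Fragment 2: offset=10 data="OmZKg" -> buffer=??????????OmZKgyE
Fragment 3: offset=2 data="DEj" -> buffer=??DEj?????OmZKgyE
Fragment 4: offset=5 data="lDREc" -> buffer=??DEjlDREcOmZKgyE
Fragment 5: offset=0 data="fW" -> buffer=fWDEjlDREcOmZKgyE

Answer: fWDEjlDREcOmZKgyE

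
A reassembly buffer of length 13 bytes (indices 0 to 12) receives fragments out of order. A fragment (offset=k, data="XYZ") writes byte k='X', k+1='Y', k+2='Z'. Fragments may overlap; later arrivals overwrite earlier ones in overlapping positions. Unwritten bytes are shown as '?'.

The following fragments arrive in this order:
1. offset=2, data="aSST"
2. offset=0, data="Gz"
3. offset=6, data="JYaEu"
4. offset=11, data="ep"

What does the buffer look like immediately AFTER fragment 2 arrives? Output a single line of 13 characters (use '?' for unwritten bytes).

Answer: GzaSST???????

Derivation:
Fragment 1: offset=2 data="aSST" -> buffer=??aSST???????
Fragment 2: offset=0 data="Gz" -> buffer=GzaSST???????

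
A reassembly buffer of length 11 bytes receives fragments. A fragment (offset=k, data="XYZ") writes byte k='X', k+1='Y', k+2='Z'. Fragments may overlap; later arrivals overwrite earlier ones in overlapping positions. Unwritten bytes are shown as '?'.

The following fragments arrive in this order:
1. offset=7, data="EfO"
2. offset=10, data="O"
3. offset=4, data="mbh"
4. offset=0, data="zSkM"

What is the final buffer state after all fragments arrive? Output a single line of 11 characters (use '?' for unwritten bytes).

Fragment 1: offset=7 data="EfO" -> buffer=???????EfO?
Fragment 2: offset=10 data="O" -> buffer=???????EfOO
Fragment 3: offset=4 data="mbh" -> buffer=????mbhEfOO
Fragment 4: offset=0 data="zSkM" -> buffer=zSkMmbhEfOO

Answer: zSkMmbhEfOO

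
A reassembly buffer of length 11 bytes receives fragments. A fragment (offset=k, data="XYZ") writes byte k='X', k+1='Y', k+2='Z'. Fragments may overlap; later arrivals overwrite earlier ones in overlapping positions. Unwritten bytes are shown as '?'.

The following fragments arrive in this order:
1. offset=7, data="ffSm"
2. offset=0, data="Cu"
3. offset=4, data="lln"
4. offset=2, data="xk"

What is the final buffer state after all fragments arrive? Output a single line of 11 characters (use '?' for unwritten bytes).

Fragment 1: offset=7 data="ffSm" -> buffer=???????ffSm
Fragment 2: offset=0 data="Cu" -> buffer=Cu?????ffSm
Fragment 3: offset=4 data="lln" -> buffer=Cu??llnffSm
Fragment 4: offset=2 data="xk" -> buffer=CuxkllnffSm

Answer: CuxkllnffSm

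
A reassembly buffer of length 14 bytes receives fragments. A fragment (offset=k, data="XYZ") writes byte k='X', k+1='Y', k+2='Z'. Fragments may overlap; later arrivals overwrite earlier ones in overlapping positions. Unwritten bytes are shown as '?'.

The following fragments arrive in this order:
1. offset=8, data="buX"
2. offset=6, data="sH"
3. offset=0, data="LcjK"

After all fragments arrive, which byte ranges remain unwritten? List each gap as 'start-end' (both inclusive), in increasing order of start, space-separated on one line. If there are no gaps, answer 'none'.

Fragment 1: offset=8 len=3
Fragment 2: offset=6 len=2
Fragment 3: offset=0 len=4
Gaps: 4-5 11-13

Answer: 4-5 11-13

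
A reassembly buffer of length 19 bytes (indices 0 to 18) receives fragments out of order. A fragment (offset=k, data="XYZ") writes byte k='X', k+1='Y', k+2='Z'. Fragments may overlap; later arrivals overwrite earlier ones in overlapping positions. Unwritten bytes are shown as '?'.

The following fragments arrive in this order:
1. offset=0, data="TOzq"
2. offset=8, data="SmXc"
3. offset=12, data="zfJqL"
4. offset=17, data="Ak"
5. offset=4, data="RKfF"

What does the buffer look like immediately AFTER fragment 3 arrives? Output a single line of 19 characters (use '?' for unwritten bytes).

Fragment 1: offset=0 data="TOzq" -> buffer=TOzq???????????????
Fragment 2: offset=8 data="SmXc" -> buffer=TOzq????SmXc???????
Fragment 3: offset=12 data="zfJqL" -> buffer=TOzq????SmXczfJqL??

Answer: TOzq????SmXczfJqL??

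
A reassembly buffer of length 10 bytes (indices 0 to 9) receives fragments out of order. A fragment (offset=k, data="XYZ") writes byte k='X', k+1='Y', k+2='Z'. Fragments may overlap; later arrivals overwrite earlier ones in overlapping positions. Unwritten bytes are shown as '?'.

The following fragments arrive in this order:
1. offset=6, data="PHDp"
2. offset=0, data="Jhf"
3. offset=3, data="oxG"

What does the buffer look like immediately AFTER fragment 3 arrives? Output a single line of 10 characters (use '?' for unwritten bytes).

Fragment 1: offset=6 data="PHDp" -> buffer=??????PHDp
Fragment 2: offset=0 data="Jhf" -> buffer=Jhf???PHDp
Fragment 3: offset=3 data="oxG" -> buffer=JhfoxGPHDp

Answer: JhfoxGPHDp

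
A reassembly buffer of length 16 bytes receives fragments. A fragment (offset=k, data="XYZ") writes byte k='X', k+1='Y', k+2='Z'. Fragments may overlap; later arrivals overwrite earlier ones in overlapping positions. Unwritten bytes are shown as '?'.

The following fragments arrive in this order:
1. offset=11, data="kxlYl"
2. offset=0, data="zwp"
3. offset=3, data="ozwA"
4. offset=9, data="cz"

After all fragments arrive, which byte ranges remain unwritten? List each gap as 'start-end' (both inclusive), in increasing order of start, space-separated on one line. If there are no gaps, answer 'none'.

Answer: 7-8

Derivation:
Fragment 1: offset=11 len=5
Fragment 2: offset=0 len=3
Fragment 3: offset=3 len=4
Fragment 4: offset=9 len=2
Gaps: 7-8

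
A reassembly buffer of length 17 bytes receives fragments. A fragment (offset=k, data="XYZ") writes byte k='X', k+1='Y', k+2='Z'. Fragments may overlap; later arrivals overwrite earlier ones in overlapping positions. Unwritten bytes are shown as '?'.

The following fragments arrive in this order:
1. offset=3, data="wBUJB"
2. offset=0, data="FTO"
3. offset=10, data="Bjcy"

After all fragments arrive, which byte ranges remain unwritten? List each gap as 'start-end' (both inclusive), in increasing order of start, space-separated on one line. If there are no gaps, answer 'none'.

Answer: 8-9 14-16

Derivation:
Fragment 1: offset=3 len=5
Fragment 2: offset=0 len=3
Fragment 3: offset=10 len=4
Gaps: 8-9 14-16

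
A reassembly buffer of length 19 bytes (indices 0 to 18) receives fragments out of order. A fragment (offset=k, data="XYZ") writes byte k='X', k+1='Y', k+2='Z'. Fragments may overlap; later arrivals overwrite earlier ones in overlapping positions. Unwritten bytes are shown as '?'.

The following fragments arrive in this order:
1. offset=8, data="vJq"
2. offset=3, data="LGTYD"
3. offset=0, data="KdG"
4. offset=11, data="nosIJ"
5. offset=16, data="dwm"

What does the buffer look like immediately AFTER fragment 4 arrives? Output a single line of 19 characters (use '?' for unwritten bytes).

Fragment 1: offset=8 data="vJq" -> buffer=????????vJq????????
Fragment 2: offset=3 data="LGTYD" -> buffer=???LGTYDvJq????????
Fragment 3: offset=0 data="KdG" -> buffer=KdGLGTYDvJq????????
Fragment 4: offset=11 data="nosIJ" -> buffer=KdGLGTYDvJqnosIJ???

Answer: KdGLGTYDvJqnosIJ???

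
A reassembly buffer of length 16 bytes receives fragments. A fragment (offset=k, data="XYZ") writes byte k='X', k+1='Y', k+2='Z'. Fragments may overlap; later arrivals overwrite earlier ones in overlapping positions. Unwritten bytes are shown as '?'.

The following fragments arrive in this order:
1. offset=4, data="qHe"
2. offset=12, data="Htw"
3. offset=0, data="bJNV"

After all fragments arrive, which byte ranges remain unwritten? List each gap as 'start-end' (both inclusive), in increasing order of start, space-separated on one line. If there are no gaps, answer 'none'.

Fragment 1: offset=4 len=3
Fragment 2: offset=12 len=3
Fragment 3: offset=0 len=4
Gaps: 7-11 15-15

Answer: 7-11 15-15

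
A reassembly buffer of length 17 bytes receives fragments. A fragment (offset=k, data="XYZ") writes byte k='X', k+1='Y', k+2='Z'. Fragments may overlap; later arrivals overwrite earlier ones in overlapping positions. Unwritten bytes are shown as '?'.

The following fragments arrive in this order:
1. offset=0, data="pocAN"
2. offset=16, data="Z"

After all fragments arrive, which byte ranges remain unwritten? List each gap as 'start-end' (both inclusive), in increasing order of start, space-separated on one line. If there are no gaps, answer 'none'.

Fragment 1: offset=0 len=5
Fragment 2: offset=16 len=1
Gaps: 5-15

Answer: 5-15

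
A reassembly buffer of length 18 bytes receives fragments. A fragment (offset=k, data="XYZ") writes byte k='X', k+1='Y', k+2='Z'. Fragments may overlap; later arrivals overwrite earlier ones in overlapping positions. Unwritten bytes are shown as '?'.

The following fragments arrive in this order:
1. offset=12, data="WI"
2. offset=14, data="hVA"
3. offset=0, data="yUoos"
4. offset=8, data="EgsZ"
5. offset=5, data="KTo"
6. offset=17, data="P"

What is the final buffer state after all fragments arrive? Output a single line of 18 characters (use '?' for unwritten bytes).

Fragment 1: offset=12 data="WI" -> buffer=????????????WI????
Fragment 2: offset=14 data="hVA" -> buffer=????????????WIhVA?
Fragment 3: offset=0 data="yUoos" -> buffer=yUoos???????WIhVA?
Fragment 4: offset=8 data="EgsZ" -> buffer=yUoos???EgsZWIhVA?
Fragment 5: offset=5 data="KTo" -> buffer=yUoosKToEgsZWIhVA?
Fragment 6: offset=17 data="P" -> buffer=yUoosKToEgsZWIhVAP

Answer: yUoosKToEgsZWIhVAP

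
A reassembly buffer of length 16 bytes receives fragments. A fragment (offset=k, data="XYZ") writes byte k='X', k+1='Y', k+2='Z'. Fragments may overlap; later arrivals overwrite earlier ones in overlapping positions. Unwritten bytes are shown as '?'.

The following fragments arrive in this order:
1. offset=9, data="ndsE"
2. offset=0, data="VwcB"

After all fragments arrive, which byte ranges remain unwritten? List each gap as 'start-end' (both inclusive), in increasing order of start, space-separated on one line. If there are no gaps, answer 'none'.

Answer: 4-8 13-15

Derivation:
Fragment 1: offset=9 len=4
Fragment 2: offset=0 len=4
Gaps: 4-8 13-15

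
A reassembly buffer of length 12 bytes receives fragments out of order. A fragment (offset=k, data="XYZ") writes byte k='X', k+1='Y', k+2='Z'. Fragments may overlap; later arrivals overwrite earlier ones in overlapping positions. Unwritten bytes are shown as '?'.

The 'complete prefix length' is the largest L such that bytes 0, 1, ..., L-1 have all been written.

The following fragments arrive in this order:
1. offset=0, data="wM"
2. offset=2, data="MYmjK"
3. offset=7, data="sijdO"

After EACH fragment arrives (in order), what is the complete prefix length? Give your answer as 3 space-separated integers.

Answer: 2 7 12

Derivation:
Fragment 1: offset=0 data="wM" -> buffer=wM?????????? -> prefix_len=2
Fragment 2: offset=2 data="MYmjK" -> buffer=wMMYmjK????? -> prefix_len=7
Fragment 3: offset=7 data="sijdO" -> buffer=wMMYmjKsijdO -> prefix_len=12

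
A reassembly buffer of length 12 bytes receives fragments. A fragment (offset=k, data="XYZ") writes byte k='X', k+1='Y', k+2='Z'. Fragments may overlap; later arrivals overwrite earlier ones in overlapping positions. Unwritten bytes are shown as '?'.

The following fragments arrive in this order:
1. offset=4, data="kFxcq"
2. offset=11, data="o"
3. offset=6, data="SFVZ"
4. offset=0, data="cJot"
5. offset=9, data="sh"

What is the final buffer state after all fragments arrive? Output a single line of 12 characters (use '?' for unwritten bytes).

Fragment 1: offset=4 data="kFxcq" -> buffer=????kFxcq???
Fragment 2: offset=11 data="o" -> buffer=????kFxcq??o
Fragment 3: offset=6 data="SFVZ" -> buffer=????kFSFVZ?o
Fragment 4: offset=0 data="cJot" -> buffer=cJotkFSFVZ?o
Fragment 5: offset=9 data="sh" -> buffer=cJotkFSFVsho

Answer: cJotkFSFVsho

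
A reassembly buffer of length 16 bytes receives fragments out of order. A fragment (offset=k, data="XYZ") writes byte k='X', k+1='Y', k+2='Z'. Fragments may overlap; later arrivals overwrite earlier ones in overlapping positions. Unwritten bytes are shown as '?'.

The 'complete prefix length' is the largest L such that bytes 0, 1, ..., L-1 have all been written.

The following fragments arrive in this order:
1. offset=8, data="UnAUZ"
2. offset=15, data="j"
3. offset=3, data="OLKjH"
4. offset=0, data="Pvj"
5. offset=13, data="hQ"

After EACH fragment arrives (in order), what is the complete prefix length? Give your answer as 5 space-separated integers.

Fragment 1: offset=8 data="UnAUZ" -> buffer=????????UnAUZ??? -> prefix_len=0
Fragment 2: offset=15 data="j" -> buffer=????????UnAUZ??j -> prefix_len=0
Fragment 3: offset=3 data="OLKjH" -> buffer=???OLKjHUnAUZ??j -> prefix_len=0
Fragment 4: offset=0 data="Pvj" -> buffer=PvjOLKjHUnAUZ??j -> prefix_len=13
Fragment 5: offset=13 data="hQ" -> buffer=PvjOLKjHUnAUZhQj -> prefix_len=16

Answer: 0 0 0 13 16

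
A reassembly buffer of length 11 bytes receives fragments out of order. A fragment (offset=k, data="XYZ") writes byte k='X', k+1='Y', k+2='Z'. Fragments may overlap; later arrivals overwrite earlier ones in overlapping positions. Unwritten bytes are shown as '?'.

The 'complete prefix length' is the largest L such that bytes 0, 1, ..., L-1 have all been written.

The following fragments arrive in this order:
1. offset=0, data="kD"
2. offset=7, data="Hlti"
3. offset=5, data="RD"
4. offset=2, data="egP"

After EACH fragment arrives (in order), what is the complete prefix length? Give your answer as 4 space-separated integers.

Answer: 2 2 2 11

Derivation:
Fragment 1: offset=0 data="kD" -> buffer=kD????????? -> prefix_len=2
Fragment 2: offset=7 data="Hlti" -> buffer=kD?????Hlti -> prefix_len=2
Fragment 3: offset=5 data="RD" -> buffer=kD???RDHlti -> prefix_len=2
Fragment 4: offset=2 data="egP" -> buffer=kDegPRDHlti -> prefix_len=11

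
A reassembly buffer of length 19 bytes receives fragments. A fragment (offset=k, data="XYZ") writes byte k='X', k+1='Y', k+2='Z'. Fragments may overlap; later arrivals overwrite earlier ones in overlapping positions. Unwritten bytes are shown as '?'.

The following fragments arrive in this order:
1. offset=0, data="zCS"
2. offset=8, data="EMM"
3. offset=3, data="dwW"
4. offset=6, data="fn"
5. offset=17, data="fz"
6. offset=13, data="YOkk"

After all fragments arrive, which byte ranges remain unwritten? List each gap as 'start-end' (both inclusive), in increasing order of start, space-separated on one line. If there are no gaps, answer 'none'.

Answer: 11-12

Derivation:
Fragment 1: offset=0 len=3
Fragment 2: offset=8 len=3
Fragment 3: offset=3 len=3
Fragment 4: offset=6 len=2
Fragment 5: offset=17 len=2
Fragment 6: offset=13 len=4
Gaps: 11-12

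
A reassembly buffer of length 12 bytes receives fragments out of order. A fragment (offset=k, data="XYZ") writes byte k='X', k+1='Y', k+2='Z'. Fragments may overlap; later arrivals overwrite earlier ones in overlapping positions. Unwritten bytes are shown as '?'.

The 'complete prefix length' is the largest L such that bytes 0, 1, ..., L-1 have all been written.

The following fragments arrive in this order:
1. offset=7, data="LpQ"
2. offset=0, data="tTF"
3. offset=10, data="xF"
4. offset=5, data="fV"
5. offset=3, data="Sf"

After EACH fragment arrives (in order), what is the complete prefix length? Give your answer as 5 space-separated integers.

Answer: 0 3 3 3 12

Derivation:
Fragment 1: offset=7 data="LpQ" -> buffer=???????LpQ?? -> prefix_len=0
Fragment 2: offset=0 data="tTF" -> buffer=tTF????LpQ?? -> prefix_len=3
Fragment 3: offset=10 data="xF" -> buffer=tTF????LpQxF -> prefix_len=3
Fragment 4: offset=5 data="fV" -> buffer=tTF??fVLpQxF -> prefix_len=3
Fragment 5: offset=3 data="Sf" -> buffer=tTFSffVLpQxF -> prefix_len=12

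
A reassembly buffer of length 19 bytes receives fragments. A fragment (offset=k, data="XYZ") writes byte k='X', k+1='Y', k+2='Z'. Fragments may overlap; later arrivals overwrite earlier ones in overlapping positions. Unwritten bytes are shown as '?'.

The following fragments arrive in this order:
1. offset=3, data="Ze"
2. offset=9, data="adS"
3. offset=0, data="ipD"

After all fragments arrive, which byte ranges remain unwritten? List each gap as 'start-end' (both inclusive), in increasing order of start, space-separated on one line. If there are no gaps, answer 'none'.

Fragment 1: offset=3 len=2
Fragment 2: offset=9 len=3
Fragment 3: offset=0 len=3
Gaps: 5-8 12-18

Answer: 5-8 12-18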